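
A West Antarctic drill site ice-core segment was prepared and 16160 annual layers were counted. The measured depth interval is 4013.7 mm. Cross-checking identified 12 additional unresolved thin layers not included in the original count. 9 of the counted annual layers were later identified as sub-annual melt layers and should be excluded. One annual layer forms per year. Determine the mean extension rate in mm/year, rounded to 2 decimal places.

0.25 mm/year

True annual layer count = 16160 − 9 + 12 = 16163.
Extension rate ≈ 4013.7 / 16163 = 0.25 mm/year.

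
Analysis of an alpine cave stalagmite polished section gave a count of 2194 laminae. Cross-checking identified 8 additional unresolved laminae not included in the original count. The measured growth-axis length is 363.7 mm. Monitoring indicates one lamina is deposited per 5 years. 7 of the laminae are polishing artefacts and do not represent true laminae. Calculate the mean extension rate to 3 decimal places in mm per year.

0.033 mm per year

Adjusted count: 2194 − 7 + 8 = 2195 laminae.
At 5 years per lamina, 2195 × 5 = 10975 years.
Extension rate ≈ 363.7 / 10975 = 0.033 mm per year.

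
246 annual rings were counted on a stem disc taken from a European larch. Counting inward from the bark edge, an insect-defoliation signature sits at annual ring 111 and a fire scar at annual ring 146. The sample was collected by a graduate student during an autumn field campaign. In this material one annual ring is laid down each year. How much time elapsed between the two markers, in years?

35 years

Separation: 146 − 111 = 35 annual rings.
That is 35 years at one annual ring per year.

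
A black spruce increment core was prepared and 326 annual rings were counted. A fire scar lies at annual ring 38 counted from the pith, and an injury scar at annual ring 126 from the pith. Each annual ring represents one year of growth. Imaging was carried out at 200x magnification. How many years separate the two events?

88 years

126 − 38 = 88 annual rings lie between the two events.
That is 88 years at one annual ring per year.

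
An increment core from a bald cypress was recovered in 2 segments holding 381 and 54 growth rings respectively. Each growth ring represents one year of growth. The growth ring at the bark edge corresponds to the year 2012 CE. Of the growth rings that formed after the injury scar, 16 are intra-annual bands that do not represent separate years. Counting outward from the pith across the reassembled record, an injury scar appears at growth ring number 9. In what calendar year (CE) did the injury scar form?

Total growth rings = 381 + 54 = 435.
435 − 9 = 426 growth rings lie beyond the injury scar toward the bark edge.
426 − 16 false = 410 true growth rings after the injury scar.
2012 − 410 = 1602 CE.

1602 CE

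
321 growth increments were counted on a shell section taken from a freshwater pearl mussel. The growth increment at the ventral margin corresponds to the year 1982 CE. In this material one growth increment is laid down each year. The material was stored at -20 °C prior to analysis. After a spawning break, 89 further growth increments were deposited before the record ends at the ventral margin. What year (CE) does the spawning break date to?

89 growth increments post-date the spawning break.
The growth increment at the ventral margin is 1982 CE, so the spawning break dates to 1982 − 89 = 1893 CE.

1893 CE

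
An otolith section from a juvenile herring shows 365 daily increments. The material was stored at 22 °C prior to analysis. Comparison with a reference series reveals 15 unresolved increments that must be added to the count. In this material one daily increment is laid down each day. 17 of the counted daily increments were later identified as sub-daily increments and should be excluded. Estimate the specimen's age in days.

True daily increment count = 365 − 17 + 15 = 363.
One daily increment per day makes the duration 363 days.

363 days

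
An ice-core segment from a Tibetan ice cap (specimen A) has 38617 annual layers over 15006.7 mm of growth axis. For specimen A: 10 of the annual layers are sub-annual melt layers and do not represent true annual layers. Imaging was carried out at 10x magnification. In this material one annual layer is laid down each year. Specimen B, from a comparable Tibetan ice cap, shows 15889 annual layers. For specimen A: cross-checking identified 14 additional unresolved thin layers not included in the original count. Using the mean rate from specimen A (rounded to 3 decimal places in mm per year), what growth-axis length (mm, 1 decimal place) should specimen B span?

Specimen A: after corrections the count is 38617 − 10 + 14 = 38621 annual layers.
A: Extension rate ≈ 15006.7 / 38621 = 0.389 mm/yr.
B's length ≈ 0.389 × 15889 = 6180.8 mm.

6180.8 mm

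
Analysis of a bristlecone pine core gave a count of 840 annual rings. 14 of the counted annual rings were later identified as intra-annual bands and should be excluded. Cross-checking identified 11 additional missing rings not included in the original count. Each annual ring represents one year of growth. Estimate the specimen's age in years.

Adjusted count: 840 − 14 + 11 = 837 annual rings.
At one annual ring per year, that is 837 years.

837 years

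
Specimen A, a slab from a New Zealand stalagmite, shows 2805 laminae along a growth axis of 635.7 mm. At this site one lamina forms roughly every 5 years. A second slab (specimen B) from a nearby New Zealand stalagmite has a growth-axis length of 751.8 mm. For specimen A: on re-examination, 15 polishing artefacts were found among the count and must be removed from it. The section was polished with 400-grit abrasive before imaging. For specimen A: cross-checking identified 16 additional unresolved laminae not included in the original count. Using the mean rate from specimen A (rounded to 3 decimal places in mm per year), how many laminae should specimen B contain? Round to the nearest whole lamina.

3341 laminae

Specimen A: correcting the raw count gives 2805 − 15 + 16 = 2806 true laminae.
Specimen A: 2806 laminae at 5 years each span 2806 × 5 = 14030 years.
A: 635.7 mm over 14030 years gives 635.7 / 14030 ≈ 0.045 mm/yr.
For B, 751.8 / 0.045 = 16706.67 years; at 5 years per lamina that is 16706.67 / 5 ≈ 3341 laminae.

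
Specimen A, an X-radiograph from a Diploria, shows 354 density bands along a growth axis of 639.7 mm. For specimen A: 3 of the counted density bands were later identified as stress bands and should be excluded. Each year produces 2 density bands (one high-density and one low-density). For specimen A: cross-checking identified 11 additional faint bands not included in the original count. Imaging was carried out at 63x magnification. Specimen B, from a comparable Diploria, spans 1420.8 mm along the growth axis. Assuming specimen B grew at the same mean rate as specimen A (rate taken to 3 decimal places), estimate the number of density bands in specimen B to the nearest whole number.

Specimen A: true density band count = 354 − 3 + 11 = 362.
Specimen A: with 2 density bands per year, 362 / 2 = 181 years.
A: 639.7 mm over 181 years gives 639.7 / 181 ≈ 3.534 mm/yr.
Specimen B: 1420.8 mm / 3.534 mm per year = 402.04 years; at 2 density bands per year that is 402.04 × 2 ≈ 804 density bands.

804 density bands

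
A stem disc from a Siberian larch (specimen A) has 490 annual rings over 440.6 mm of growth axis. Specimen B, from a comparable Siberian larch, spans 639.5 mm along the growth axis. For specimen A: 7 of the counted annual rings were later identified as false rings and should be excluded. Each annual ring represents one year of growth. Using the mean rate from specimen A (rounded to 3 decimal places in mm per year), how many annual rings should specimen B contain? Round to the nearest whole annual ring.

701 annual rings

Specimen A: true annual ring count = 490 − 7 = 483.
A: Mean rate = 440.6 mm / 483 years ≈ 0.912 mm/yr.
B spans 639.5 / 0.912 = 701.21 years ≈ 701 annual rings.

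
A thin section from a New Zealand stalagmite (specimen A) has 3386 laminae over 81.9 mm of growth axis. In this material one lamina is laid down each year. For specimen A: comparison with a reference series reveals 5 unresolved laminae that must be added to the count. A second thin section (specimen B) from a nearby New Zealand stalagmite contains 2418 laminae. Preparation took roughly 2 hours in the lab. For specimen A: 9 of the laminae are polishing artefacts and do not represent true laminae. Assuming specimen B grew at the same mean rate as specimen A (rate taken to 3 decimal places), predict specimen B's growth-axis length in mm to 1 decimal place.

Specimen A: adjusted count: 3386 − 9 + 5 = 3382 laminae.
A: 81.9 mm over 3382 years gives 81.9 / 3382 ≈ 0.024 mm/year.
B's length ≈ 0.024 × 2418 = 58.0 mm.

58.0 mm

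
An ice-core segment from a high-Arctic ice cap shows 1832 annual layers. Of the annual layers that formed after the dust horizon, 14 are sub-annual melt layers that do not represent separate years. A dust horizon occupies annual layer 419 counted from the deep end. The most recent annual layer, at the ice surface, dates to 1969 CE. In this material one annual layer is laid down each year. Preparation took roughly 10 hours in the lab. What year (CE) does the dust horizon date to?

570 CE

The dust horizon sits at annual layer 419 from the deep end, so 1832 − 419 = 1413 annual layers formed after it.
Excluding 14 false annual layers: 1413 − 14 = 1399.
1969 − 1399 = 570 CE.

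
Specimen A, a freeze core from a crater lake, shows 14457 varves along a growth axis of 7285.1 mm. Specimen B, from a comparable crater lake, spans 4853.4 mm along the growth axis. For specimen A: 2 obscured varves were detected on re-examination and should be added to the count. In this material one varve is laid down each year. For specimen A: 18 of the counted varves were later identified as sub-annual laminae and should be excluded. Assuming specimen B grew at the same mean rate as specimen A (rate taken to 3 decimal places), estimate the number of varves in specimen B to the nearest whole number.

Specimen A: correcting the raw count gives 14457 − 18 + 2 = 14441 true varves.
A: Mean rate = 7285.1 mm / 14441 years ≈ 0.504 mm per year.
For B, 4853.4 / 0.504 = 9629.76 years ≈ 9630 varves.

9630 varves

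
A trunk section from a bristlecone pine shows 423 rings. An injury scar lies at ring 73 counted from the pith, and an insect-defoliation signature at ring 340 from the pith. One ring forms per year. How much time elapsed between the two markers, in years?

267 yr

The two markers are separated by 340 − 73 = 267 rings.
That is 267 years at one ring per year.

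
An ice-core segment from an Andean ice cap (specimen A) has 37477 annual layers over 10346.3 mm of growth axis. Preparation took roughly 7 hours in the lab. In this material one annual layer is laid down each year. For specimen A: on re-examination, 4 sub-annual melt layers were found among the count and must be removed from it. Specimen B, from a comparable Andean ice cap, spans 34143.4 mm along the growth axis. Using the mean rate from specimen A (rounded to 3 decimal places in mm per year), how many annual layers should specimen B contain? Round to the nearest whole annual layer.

Specimen A: adjusted count: 37477 − 4 = 37473 annual layers.
A: Mean rate = 10346.3 mm / 37473 years ≈ 0.276 mm per year.
Specimen B: 34143.4 mm / 0.276 mm per year = 123707.97 years ≈ 123708 annual layers.

123708 annual layers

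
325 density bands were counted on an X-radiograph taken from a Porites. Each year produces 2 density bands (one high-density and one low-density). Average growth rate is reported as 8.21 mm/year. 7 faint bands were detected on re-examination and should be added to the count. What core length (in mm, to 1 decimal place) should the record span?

1362.9 mm

After corrections the count is 325 + 7 = 332 density bands.
Dividing by 2 density bands per year: 332 / 2 = 166 years.
Predicted length = 8.21 mm/year × 166 years = 1362.9 mm.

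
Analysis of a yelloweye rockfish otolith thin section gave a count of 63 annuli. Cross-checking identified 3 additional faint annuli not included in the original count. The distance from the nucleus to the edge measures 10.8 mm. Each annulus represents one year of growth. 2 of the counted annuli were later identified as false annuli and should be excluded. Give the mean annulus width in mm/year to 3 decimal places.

True annulus count = 63 − 2 + 3 = 64.
10.8 mm over 64 years gives 10.8 / 64 ≈ 0.169 mm/year.

0.169 mm/year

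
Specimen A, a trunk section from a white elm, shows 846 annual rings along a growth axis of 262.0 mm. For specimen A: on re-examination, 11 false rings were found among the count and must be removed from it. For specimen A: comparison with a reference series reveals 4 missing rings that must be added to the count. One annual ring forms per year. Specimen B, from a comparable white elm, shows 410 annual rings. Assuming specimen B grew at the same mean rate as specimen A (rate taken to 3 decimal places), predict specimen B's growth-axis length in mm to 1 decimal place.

127.9 mm

Specimen A: true annual ring count = 846 − 11 + 4 = 839.
A: Extension rate ≈ 262.0 / 839 = 0.312 mm/year.
Length of B = 0.312 × 410 = 127.9 mm.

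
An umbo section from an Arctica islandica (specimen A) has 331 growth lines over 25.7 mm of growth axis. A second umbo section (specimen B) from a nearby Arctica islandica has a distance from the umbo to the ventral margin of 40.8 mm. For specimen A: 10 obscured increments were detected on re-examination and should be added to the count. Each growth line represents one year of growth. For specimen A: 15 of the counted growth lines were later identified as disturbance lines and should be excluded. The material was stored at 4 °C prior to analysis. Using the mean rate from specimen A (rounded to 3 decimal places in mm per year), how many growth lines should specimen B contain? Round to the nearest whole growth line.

516 growth lines

Specimen A: after corrections the count is 331 − 15 + 10 = 326 growth lines.
A: Mean rate = 25.7 mm / 326 years ≈ 0.079 mm/year.
For B, 40.8 / 0.079 = 516.46 years ≈ 516 growth lines.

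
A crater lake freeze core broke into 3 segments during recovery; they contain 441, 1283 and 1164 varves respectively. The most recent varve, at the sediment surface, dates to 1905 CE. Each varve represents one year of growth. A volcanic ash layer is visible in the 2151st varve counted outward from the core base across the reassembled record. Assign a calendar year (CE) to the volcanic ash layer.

1168 CE

Total varves = 441 + 1283 + 1164 = 2888.
Between varve 2151 and the sediment surface there are 2888 − 2151 = 737 varves.
Counting back 737 years from 1905 CE places the volcanic ash layer in 1905 − 737 = 1168 CE.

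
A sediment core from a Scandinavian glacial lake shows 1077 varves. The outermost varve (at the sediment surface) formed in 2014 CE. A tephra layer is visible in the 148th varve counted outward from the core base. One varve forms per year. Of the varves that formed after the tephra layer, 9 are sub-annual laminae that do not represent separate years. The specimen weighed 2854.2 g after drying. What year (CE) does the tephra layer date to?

1094 CE

The tephra layer sits at varve 148 from the core base, so 1077 − 148 = 929 varves formed after it.
929 − 9 false = 920 true varves after the tephra layer.
The varve at the sediment surface is 2014 CE, so the tephra layer dates to 2014 − 920 = 1094 CE.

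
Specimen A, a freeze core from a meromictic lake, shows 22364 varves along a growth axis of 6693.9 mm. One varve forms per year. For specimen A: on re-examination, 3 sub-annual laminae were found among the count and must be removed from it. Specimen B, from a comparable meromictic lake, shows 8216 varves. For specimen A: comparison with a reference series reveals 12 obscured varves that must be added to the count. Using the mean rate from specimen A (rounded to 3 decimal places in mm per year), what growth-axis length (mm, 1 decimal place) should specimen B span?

2456.6 mm

Specimen A: after corrections the count is 22364 − 3 + 12 = 22373 varves.
A: 6693.9 mm over 22373 years gives 6693.9 / 22373 ≈ 0.299 mm per year.
For B, 0.299 mm/year × 8216 years = 2456.6 mm.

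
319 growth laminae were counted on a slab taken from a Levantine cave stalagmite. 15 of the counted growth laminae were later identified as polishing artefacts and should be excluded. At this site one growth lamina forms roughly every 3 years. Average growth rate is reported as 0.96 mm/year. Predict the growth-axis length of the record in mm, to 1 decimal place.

After corrections the count is 319 − 15 = 304 growth laminae.
At 3 years per growth lamina, 304 × 3 = 912 years.
912 years at 0.96 mm/year gives 0.96 × 912 = 875.5 mm.

875.5 mm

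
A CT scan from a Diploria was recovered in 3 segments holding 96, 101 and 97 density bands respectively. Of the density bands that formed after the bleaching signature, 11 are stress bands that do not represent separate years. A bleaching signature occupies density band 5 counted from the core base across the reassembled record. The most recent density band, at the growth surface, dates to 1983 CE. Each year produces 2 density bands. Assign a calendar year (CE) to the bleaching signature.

1844 CE

Total density bands = 96 + 101 + 97 = 294.
294 − 5 = 289 density bands lie beyond the bleaching signature toward the growth surface.
Excluding 11 false density bands: 289 − 11 = 278.
With 2 density bands per year, 278 / 2 = 139 years.
Counting back 139 years from 1983 CE places the bleaching signature in 1983 − 139 = 1844 CE.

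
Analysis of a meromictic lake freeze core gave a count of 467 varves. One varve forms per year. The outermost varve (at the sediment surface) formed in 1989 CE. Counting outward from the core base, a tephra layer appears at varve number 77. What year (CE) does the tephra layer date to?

467 − 77 = 390 varves lie beyond the tephra layer toward the sediment surface.
Counting back 390 years from 1989 CE places the tephra layer in 1989 − 390 = 1599 CE.

1599 CE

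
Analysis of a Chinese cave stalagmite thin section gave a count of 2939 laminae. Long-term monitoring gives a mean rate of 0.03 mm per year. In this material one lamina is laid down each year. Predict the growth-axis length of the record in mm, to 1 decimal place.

2939 years of growth are recorded.
Predicted length = 0.03 mm/year × 2939 years = 88.2 mm.

88.2 mm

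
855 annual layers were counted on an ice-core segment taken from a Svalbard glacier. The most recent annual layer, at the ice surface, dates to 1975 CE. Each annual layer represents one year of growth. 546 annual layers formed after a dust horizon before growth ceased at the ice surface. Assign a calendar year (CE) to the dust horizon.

546 annual layers formed after the dust horizon.
1975 − 546 = 1429 CE.

1429 CE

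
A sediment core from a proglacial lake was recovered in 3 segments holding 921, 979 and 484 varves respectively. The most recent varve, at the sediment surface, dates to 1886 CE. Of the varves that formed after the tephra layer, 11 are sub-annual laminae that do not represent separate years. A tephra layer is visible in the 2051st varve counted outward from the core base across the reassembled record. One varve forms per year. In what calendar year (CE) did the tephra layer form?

1564 CE

Total varves = 921 + 979 + 484 = 2384.
Between varve 2051 and the sediment surface there are 2384 − 2051 = 333 varves.
Excluding 11 false varves: 333 − 11 = 322.
Counting back 322 years from 1886 CE places the tephra layer in 1886 − 322 = 1564 CE.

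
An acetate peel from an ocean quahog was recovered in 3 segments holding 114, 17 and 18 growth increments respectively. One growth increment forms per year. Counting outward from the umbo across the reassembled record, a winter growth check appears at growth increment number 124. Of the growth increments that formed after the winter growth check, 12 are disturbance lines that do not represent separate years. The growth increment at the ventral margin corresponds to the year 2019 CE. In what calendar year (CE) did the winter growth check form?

2006 CE

Total growth increments = 114 + 17 + 18 = 149.
149 − 124 = 25 growth increments lie beyond the winter growth check toward the ventral margin.
Removing the 12 false growth increments leaves 25 − 12 = 13 true growth increments beyond the winter growth check.
2019 − 13 = 2006 CE.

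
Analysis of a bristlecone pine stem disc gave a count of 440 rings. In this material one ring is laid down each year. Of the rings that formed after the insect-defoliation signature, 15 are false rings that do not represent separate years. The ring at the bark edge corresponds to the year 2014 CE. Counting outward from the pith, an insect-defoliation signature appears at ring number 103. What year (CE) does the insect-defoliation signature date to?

1692 CE

Between ring 103 and the bark edge there are 440 − 103 = 337 rings.
Removing the 15 false rings leaves 337 − 15 = 322 true rings beyond the insect-defoliation signature.
2014 − 322 = 1692 CE.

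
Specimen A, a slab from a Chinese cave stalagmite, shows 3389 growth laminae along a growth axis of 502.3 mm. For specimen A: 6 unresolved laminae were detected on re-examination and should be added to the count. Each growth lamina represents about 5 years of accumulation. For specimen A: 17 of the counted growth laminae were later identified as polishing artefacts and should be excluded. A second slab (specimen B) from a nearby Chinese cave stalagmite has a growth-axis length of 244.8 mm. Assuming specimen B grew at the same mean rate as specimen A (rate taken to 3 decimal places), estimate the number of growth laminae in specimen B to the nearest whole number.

1632 growth laminae

Specimen A: after corrections the count is 3389 − 17 + 6 = 3378 growth laminae.
Specimen A: 3378 growth laminae at 5 years each span 3378 × 5 = 16890 years.
A: Mean rate = 502.3 mm / 16890 years ≈ 0.030 mm/year.
B spans 244.8 / 0.030 = 8160.00 years; at 5 years per growth lamina that is 8160.00 / 5 ≈ 1632 growth laminae.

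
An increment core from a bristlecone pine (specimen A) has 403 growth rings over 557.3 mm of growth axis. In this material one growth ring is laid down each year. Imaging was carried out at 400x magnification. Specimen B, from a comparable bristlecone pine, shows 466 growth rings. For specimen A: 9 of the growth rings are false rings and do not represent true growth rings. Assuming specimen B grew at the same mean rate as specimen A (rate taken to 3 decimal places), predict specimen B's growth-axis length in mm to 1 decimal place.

Specimen A: correcting the raw count gives 403 − 9 = 394 true growth rings.
A: 557.3 mm over 394 years gives 557.3 / 394 ≈ 1.414 mm/year.
Length of B = 1.414 × 466 = 658.9 mm.

658.9 mm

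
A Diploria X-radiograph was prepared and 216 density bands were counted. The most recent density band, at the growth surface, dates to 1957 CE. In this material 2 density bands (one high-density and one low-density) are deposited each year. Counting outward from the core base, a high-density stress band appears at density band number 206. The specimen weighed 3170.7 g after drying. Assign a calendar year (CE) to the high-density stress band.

1952 CE

Between density band 206 and the growth surface there are 216 − 206 = 10 density bands.
10 density bands at 2 per year is 10 / 2 = 5 years.
1957 − 5 = 1952 CE.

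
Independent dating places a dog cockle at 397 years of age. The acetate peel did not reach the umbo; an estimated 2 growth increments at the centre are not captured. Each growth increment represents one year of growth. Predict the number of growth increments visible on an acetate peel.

One growth increment per year gives 397 growth increments over 397 years.
Less the 2 uncaptured growth increments: 397 − 2 = 395.

395 growth increments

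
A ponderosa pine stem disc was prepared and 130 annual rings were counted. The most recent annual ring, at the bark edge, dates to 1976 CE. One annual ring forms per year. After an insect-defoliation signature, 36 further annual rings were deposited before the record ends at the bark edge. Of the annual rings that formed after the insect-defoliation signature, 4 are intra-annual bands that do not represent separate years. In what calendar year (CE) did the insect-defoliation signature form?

1944 CE

There are 36 annual rings younger than the insect-defoliation signature.
36 − 4 false = 32 true annual rings after the insect-defoliation signature.
1976 − 32 = 1944 CE.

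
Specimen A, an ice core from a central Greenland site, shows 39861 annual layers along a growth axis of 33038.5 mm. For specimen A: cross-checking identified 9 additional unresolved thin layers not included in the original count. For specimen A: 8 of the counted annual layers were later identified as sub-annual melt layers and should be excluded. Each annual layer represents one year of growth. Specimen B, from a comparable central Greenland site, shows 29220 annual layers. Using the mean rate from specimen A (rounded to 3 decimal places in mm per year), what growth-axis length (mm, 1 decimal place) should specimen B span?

Specimen A: correcting the raw count gives 39861 − 8 + 9 = 39862 true annual layers.
A: Mean rate = 33038.5 mm / 39862 years ≈ 0.829 mm/year.
For B, 0.829 mm/year × 29220 years = 24223.4 mm.

24223.4 mm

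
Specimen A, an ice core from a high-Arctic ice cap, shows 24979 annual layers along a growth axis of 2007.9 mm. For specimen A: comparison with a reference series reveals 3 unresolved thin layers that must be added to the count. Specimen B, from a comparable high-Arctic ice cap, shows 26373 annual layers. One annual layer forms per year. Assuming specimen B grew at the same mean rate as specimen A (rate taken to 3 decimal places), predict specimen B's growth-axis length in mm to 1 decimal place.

2109.8 mm

Specimen A: after corrections the count is 24979 + 3 = 24982 annual layers.
A: 2007.9 mm over 24982 years gives 2007.9 / 24982 ≈ 0.080 mm/yr.
B's length ≈ 0.080 × 26373 = 2109.8 mm.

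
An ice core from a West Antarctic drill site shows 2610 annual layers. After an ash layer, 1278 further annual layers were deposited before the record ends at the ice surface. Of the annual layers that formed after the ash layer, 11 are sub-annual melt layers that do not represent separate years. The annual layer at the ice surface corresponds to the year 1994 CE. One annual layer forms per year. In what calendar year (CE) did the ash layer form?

727 CE

1278 annual layers post-date the ash layer.
Excluding 11 false annual layers: 1278 − 11 = 1267.
The annual layer at the ice surface is 1994 CE, so the ash layer dates to 1994 − 1267 = 727 CE.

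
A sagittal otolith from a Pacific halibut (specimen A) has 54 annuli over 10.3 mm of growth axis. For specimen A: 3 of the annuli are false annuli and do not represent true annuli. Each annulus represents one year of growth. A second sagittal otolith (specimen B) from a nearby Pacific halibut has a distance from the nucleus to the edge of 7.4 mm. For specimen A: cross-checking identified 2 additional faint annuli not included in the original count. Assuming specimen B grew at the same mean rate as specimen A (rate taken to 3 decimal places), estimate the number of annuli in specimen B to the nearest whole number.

Specimen A: after corrections the count is 54 − 3 + 2 = 53 annuli.
A: 10.3 mm over 53 years gives 10.3 / 53 ≈ 0.194 mm/year.
Specimen B: 7.4 mm / 0.194 mm per year = 38.14 years ≈ 38 annuli.

38 annuli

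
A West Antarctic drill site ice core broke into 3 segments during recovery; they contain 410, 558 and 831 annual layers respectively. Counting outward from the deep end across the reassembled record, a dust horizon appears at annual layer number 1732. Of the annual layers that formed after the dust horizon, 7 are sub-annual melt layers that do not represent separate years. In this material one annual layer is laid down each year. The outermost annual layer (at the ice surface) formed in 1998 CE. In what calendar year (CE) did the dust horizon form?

1938 CE

Total annual layers = 410 + 558 + 831 = 1799.
Between annual layer 1732 and the ice surface there are 1799 − 1732 = 67 annual layers.
Excluding 7 false annual layers: 67 − 7 = 60.
Counting back 60 years from 1998 CE places the dust horizon in 1998 − 60 = 1938 CE.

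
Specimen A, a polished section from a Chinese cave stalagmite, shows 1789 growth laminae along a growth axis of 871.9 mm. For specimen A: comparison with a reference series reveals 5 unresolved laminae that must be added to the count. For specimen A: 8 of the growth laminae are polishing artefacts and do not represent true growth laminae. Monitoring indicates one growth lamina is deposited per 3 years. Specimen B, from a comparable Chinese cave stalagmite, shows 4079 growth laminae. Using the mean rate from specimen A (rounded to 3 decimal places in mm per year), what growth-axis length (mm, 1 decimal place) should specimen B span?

1994.6 mm

Specimen A: after corrections the count is 1789 − 8 + 5 = 1786 growth laminae.
Specimen A: 1786 growth laminae at 3 years each span 1786 × 3 = 5358 years.
A: Extension rate ≈ 871.9 / 5358 = 0.163 mm/yr.
Specimen B: at 3 years per growth lamina, 4079 × 3 = 12237 years. Length of B = 0.163 × 12237 = 1994.6 mm.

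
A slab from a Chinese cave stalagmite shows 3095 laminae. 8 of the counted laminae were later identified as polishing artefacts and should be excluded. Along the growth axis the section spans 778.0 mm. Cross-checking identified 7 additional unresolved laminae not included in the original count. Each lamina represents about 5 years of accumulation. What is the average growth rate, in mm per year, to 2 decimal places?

0.05 mm per year

Correcting the raw count gives 3095 − 8 + 7 = 3094 true laminae.
At 5 years per lamina, 3094 × 5 = 15470 years.
778.0 mm over 15470 years gives 778.0 / 15470 ≈ 0.05 mm per year.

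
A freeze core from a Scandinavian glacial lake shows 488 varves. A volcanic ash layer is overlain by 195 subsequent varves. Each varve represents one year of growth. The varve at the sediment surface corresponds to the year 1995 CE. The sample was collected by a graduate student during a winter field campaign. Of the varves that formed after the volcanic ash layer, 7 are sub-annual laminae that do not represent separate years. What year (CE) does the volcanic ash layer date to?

1807 CE

195 varves formed after the volcanic ash layer.
Excluding 7 false varves: 195 − 7 = 188.
Counting back 188 years from 1995 CE places the volcanic ash layer in 1995 − 188 = 1807 CE.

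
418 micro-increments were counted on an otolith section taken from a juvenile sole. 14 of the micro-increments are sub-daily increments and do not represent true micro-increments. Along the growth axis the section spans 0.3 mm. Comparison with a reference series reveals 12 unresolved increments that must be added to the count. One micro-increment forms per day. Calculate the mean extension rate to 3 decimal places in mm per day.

Adjusted count: 418 − 14 + 12 = 416 micro-increments.
Mean rate = 0.3 mm / 416 days ≈ 0.001 mm per day.

0.001 mm per day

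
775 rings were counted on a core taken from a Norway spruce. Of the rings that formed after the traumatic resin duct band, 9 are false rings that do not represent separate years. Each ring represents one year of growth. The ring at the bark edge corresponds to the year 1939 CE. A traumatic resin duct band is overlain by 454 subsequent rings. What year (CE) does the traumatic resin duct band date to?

1494 CE

454 rings formed after the traumatic resin duct band.
Removing the 9 false rings leaves 454 − 9 = 445 true rings beyond the traumatic resin duct band.
The ring at the bark edge is 1939 CE, so the traumatic resin duct band dates to 1939 − 445 = 1494 CE.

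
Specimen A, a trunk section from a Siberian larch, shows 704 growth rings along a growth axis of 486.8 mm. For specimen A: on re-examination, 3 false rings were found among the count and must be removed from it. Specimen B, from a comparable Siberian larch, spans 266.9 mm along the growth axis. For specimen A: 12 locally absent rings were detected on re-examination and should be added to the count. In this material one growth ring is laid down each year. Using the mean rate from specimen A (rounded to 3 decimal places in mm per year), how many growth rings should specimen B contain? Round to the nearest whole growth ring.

Specimen A: true growth ring count = 704 − 3 + 12 = 713.
A: 486.8 mm over 713 years gives 486.8 / 713 ≈ 0.683 mm/yr.
B spans 266.9 / 0.683 = 390.78 years ≈ 391 growth rings.

391 growth rings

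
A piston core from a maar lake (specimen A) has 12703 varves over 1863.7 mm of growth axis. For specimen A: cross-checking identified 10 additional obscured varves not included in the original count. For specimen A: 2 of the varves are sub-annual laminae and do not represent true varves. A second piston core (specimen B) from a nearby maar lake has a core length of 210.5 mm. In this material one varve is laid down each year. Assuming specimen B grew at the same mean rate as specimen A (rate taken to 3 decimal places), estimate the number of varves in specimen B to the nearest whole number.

1432 varves

Specimen A: after corrections the count is 12703 − 2 + 10 = 12711 varves.
A: Mean rate = 1863.7 mm / 12711 years ≈ 0.147 mm/yr.
For B, 210.5 / 0.147 = 1431.97 years ≈ 1432 varves.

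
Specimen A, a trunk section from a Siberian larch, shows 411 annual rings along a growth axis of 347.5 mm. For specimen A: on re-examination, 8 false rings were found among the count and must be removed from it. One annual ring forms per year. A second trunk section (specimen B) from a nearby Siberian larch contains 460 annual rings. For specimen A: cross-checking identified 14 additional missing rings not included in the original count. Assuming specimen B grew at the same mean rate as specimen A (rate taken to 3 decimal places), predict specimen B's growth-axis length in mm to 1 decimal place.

383.2 mm

Specimen A: true annual ring count = 411 − 8 + 14 = 417.
A: 347.5 mm over 417 years gives 347.5 / 417 ≈ 0.833 mm/yr.
Length of B = 0.833 × 460 = 383.2 mm.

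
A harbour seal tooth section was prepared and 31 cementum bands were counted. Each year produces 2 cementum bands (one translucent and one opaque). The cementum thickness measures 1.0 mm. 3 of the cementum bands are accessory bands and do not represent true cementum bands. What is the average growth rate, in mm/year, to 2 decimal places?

0.07 mm/year

Correcting the raw count gives 31 − 3 = 28 true cementum bands.
With 2 cementum bands per year, 28 / 2 = 14 years.
1.0 mm over 14 years gives 1.0 / 14 ≈ 0.07 mm/year.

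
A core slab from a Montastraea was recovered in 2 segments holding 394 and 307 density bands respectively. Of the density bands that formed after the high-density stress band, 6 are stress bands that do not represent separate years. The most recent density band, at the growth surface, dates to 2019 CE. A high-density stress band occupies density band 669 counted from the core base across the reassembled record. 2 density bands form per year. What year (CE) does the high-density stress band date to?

Total density bands = 394 + 307 = 701.
The high-density stress band sits at density band 669 from the core base, so 701 − 669 = 32 density bands formed after it.
Removing the 6 false density bands leaves 32 − 6 = 26 true density bands beyond the high-density stress band.
With 2 density bands per year, 26 / 2 = 13 years.
The density band at the growth surface is 2019 CE, so the high-density stress band dates to 2019 − 13 = 2006 CE.

2006 CE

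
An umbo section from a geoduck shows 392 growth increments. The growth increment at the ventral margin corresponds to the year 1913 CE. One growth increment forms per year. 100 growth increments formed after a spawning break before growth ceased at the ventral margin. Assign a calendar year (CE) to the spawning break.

100 growth increments formed after the spawning break.
1913 − 100 = 1813 CE.

1813 CE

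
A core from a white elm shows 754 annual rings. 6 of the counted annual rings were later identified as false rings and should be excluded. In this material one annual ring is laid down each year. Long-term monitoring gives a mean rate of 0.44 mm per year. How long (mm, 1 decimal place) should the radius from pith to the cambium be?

329.1 mm

True annual ring count = 754 − 6 = 748.
748 years at 0.44 mm/year gives 0.44 × 748 = 329.1 mm.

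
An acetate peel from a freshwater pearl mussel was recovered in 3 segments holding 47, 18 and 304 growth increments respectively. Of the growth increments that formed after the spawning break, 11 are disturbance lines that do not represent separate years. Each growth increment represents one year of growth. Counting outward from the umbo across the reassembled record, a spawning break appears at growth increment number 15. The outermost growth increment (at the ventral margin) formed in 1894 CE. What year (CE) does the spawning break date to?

1551 CE

Total growth increments = 47 + 18 + 304 = 369.
Between growth increment 15 and the ventral margin there are 369 − 15 = 354 growth increments.
Removing the 11 false growth increments leaves 354 − 11 = 343 true growth increments beyond the spawning break.
1894 − 343 = 1551 CE.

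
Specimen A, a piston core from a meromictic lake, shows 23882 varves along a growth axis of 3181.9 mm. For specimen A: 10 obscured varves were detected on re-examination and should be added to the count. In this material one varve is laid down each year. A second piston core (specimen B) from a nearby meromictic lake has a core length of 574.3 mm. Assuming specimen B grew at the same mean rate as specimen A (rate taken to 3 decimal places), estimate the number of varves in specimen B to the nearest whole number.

Specimen A: true varve count = 23882 + 10 = 23892.
A: Extension rate ≈ 3181.9 / 23892 = 0.133 mm/year.
For B, 574.3 / 0.133 = 4318.05 years ≈ 4318 varves.

4318 varves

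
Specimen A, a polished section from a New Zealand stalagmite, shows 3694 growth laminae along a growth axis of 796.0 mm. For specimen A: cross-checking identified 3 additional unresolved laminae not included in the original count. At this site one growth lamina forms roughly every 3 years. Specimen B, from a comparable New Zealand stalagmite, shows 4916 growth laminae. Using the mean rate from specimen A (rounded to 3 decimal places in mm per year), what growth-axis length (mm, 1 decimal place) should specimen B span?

Specimen A: correcting the raw count gives 3694 + 3 = 3697 true growth laminae.
Specimen A: at 3 years per growth lamina, 3697 × 3 = 11091 years.
A: 796.0 mm over 11091 years gives 796.0 / 11091 ≈ 0.072 mm/year.
Specimen B: 4916 growth laminae at 3 years each span 4916 × 3 = 14748 years. B's length ≈ 0.072 × 14748 = 1061.9 mm.

1061.9 mm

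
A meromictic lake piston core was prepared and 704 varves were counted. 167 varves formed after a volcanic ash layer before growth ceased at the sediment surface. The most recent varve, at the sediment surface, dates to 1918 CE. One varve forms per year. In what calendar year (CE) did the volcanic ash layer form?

1751 CE

There are 167 varves younger than the volcanic ash layer.
1918 − 167 = 1751 CE.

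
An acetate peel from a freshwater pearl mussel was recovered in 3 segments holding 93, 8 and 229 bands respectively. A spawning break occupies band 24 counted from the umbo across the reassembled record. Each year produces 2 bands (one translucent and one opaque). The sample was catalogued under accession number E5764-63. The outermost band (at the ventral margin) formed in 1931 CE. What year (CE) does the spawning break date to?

Total bands = 93 + 8 + 229 = 330.
Between band 24 and the ventral margin there are 330 − 24 = 306 bands.
With 2 bands per year, 306 / 2 = 153 years.
Counting back 153 years from 1931 CE places the spawning break in 1931 − 153 = 1778 CE.

1778 CE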